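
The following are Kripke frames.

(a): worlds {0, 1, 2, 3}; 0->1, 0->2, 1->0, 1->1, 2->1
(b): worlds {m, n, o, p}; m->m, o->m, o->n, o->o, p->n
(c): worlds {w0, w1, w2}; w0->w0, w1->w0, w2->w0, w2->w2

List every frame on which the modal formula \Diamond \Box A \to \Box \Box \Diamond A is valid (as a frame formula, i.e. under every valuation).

(a), (c)

The schema corresponds to a generalized confluence (Geach) condition: \forall x \forall y \forall z ((xRy \wedge x R^2 z) \to \exists w (yRw \wedge zRw)).
(a): ✓.
(b): fails — oRm, oR²n but no w with mRw and nRw.
(c): ✓.
Valid on: (a), (c).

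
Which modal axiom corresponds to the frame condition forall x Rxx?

This is reflexivity; the standard corresponding axiom is T: □r → r.
Suppose □r→r is valid. At any x set V(r)={w : Rxw}. Then □r holds at x, so r holds at x, i.e. Rxx.

□r → r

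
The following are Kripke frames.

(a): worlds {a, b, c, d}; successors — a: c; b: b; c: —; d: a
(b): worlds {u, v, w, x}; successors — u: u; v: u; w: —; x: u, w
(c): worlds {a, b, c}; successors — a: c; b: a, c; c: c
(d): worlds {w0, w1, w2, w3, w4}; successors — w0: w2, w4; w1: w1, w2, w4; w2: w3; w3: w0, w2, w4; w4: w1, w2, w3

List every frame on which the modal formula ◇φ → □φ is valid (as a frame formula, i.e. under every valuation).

This is the axiom for partial functionality; its first-order frame correspondent is ∀x ∀y ∀z (Rxy ∧ Rxz → y = z).
(a): holds.
(b): fails — x sees both u and w.
(c): fails — b sees both a and c.
(d): fails — w0 sees both w2 and w4.
Valid on: (a).

(a)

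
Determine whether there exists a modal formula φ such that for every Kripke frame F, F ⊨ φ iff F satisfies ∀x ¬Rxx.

Not modally definable

If a class were modally definable it would be closed under surjective bounded morphisms (Goldblatt–Thomason).
The 3-cycle (worlds s,t,u with s→t→u→s) is irreflexive, and the map sending every world to a single reflexive point • is a surjective bounded morphism (forth: every edge maps to (•,•); back: every world has a successor). So any modal formula valid on the 3-cycle is also valid on the reflexive point, which is not irreflexive.
So no modal formula (or set of formulas) defines exactly the irreflexive frames.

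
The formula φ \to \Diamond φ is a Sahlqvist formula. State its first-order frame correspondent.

reflexivity

This is frame-equivalent to □φ → φ (substitute ¬φ for φ and contrapose).
Suppose □φ→φ is valid. At any x set V(φ)={w : Rxw}. Then □φ holds at x, so φ holds at x, i.e. Rxx.
Conversely, any frame satisfying \forall x Rxx validates the schema.
Frame condition: \forall x Rxx.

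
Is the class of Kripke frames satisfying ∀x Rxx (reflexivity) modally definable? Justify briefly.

Definable; □q → q defines it

The condition is reflexivity. A defining modal formula is □q → q.
Suppose □q→q is valid. At any x set V(q)={w : Rxw}. Then □q holds at x, so q holds at x, i.e. Rxx.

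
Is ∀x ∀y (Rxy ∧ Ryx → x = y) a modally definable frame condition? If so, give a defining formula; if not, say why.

Modal frame validity is preserved under surjective bounded morphisms.
The 8-cycle (worlds 0,1,2,3,4,5,6,7 with 0→1→2→3→4→5→6→7→0) is antisymmetric. Sending even-indexed worlds to • and odd-indexed worlds to ∘ is a surjective bounded morphism onto the two-world frame with •↔∘, which is not antisymmetric.
So the class is not modally definable.

Not modally definable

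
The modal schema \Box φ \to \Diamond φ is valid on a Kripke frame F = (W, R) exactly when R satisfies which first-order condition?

Suppose □φ→◇φ is valid. At any x set V(φ)=W. Then □φ at x, so ◇φ at x, so x has a successor.

Seriality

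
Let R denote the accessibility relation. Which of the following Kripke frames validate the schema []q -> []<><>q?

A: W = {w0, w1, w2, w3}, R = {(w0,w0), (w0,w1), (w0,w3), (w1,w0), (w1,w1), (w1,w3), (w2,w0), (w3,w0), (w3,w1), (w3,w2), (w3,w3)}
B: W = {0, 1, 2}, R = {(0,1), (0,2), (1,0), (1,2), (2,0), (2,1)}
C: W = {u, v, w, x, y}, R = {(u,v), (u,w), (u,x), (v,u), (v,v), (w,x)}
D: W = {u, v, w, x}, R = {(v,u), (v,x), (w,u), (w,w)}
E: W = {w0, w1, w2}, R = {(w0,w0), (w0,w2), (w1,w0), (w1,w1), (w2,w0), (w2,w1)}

A, B, E

This is the axiom for a generalized confluence (Geach) condition; its first-order frame correspondent is forall x forall z (xRz -> exists w (xRw & z R^2 w)).
A: ✓.
B: ✓.
C: fails — uRw but no t with uRt and wR²t.
D: fails — vRu but no t with vRt and uR²t.
E: ✓.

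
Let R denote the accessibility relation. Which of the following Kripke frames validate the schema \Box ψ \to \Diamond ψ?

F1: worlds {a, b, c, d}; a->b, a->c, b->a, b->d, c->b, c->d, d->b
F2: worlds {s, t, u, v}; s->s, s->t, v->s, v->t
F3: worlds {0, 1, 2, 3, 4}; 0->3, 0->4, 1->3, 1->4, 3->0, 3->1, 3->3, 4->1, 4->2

F1

This is the axiom for seriality; its first-order frame correspondent is \forall x \exists y Rxy.
F1: condition met.
F2: fails — world t has no successor.
F3: fails — world 2 has no successor.
Valid on: F1.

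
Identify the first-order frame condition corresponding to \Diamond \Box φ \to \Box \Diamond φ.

Convergence

This schema is the .2 axiom.
Its frame correspondent is convergence — \forall x \forall y \forall z (Rxy \wedge Rxz \to \exists w (Ryw \wedge Rzw)).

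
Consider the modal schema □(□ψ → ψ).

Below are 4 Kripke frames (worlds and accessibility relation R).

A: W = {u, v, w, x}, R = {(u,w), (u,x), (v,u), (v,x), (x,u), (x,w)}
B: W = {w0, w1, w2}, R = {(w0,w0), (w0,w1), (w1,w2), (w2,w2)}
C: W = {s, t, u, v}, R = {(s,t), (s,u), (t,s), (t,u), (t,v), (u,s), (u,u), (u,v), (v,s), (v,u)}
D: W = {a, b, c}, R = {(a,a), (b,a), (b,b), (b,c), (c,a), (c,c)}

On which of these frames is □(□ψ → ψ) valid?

This is the axiom for shift-reflexivity; its first-order frame correspondent is ∀x ∀y (Rxy → Ryy).
A: fails — Rxw but not Rww.
B: fails — Rw0w1 but not Rw1w1.
C: fails — Ruv but not Rvv.
D: satisfies the condition.

D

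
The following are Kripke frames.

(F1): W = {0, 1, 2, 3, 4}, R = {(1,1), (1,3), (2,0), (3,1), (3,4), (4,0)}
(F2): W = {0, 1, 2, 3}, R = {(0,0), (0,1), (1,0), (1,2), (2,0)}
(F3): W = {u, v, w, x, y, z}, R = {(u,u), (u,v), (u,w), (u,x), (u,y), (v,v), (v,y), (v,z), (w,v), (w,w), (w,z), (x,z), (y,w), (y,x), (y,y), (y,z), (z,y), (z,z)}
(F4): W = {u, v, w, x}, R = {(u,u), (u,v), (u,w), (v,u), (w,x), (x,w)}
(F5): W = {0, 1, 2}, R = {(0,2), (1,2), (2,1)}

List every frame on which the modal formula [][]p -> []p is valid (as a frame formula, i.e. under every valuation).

(F3)

Frame correspondent (Sahlqvist): forall x forall y (Rxy -> exists z (Rxz & Rzy)) — i.e. density.
(F1): fails — R34 but no z with R3z and Rz4.
(F2): fails — R12 but no z with R1z and Rz2.
(F3): condition met.
(F4): fails — Rxw but no z with Rxz and Rzw.
(F5): fails — R12 but no z with R1z and Rz2.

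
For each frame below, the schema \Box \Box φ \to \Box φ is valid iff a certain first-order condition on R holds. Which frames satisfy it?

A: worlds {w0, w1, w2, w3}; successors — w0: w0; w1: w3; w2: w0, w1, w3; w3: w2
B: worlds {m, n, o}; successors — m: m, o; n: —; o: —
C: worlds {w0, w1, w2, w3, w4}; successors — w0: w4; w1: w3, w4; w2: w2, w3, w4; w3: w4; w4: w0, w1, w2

B

Frame correspondent (Sahlqvist): \forall x \forall y (Rxy \to \exists z (Rxz \wedge Rzy)) — i.e. density.
A: fails — Rw3w2 but no z with Rw3z and Rzw2.
B: condition met.
C: fails — Rw0w4 but no z with Rw0z and Rzw4.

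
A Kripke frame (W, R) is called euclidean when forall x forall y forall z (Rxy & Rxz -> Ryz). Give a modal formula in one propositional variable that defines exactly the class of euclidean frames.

A defining formula is ◇ψ → □◇ψ (the 5 axiom).

◇ψ → □◇ψ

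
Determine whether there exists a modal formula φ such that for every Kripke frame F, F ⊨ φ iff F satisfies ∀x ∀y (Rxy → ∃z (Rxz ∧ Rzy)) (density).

Yes: it is density, defined by the C4 schema □□p → □p.
Suppose □□p→□p is valid. Take Rxy and set V(p)={w : xR²w}. Then □□p at x, so □p at x, so p at y, i.e. ∃z(Rxz∧Rzy).

Yes, by □□p → □p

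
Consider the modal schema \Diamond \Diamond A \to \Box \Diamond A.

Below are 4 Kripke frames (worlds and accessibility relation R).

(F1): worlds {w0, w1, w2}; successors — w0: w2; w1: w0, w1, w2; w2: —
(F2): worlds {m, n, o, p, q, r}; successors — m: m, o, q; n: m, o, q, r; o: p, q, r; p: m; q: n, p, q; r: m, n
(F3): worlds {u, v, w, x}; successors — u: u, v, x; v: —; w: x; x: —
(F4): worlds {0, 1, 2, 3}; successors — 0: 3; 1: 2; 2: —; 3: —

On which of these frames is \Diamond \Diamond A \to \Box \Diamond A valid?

(F4)

The schema corresponds to a generalized confluence (Geach) condition: \forall x \forall y \forall z ((x R^2 y \wedge xRz) \to \exists w (y = w \wedge zRw)).
(F1): fails — w1R²w0, w1Rw0 but no w with w0=w and w0Rw.
(F2): fails — mR²m, mRo but no w with m=w and oRw.
(F3): fails — uR²u, uRv but no t with u=t and vRt.
(F4): ✓.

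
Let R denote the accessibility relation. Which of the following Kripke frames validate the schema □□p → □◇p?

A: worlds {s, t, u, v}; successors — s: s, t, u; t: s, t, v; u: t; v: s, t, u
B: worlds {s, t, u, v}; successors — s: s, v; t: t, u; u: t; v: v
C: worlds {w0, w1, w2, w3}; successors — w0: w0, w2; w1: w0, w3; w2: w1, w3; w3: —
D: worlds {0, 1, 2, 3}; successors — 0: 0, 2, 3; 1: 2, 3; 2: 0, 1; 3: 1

A, B, D

Frame correspondent (Sahlqvist): ∀x ∀z (xRz → ∃w (xR²w ∧ zRw)) — i.e. a generalized confluence (Geach) condition.
A: ✓.
B: ✓.
C: fails — w1Rw3 but no w with w1R²w and w3Rw.
D: ✓.
Valid on: A, B, D.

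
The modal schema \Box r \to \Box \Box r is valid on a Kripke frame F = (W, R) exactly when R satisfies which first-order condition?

This schema is the 4 axiom.
It corresponds to transitivity: \forall x \forall y \forall z (Rxy \wedge Ryz \to Rxz).

transitivity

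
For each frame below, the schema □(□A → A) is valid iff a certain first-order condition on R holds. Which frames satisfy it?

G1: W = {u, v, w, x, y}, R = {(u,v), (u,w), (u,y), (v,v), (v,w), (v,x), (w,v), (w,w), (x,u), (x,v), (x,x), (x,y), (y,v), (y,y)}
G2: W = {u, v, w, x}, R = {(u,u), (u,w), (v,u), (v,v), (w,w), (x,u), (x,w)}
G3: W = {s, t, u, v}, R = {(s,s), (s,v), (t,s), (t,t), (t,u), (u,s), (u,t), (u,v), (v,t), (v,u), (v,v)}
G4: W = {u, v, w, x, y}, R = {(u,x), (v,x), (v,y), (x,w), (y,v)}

Frame correspondent (Sahlqvist): ∀x ∀y (Rxy → Ryy) — i.e. shift-reflexivity.
G1: fails — Rxu but not Ruu.
G2: holds.
G3: fails — Rvu but not Ruu.
G4: fails — Rxw but not Rww.
Valid on: G2.

G2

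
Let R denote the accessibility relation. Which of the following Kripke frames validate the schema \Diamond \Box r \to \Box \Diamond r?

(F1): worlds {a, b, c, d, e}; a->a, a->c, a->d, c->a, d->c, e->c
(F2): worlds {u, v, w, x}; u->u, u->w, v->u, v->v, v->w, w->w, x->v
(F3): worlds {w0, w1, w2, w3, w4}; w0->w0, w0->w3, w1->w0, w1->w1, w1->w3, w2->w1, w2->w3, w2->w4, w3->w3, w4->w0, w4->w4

(F2)

This is the axiom for convergence; its first-order frame correspondent is \forall x \forall y \forall z (Rxy \wedge Rxz \to \exists w (Ryw \wedge Rzw)).
(F1): fails — Rac and Rad but c and d have no common successor.
(F2): satisfies the condition.
(F3): fails — Rw2w4 and Rw2w3 but w4 and w3 have no common successor.
Valid on: (F2).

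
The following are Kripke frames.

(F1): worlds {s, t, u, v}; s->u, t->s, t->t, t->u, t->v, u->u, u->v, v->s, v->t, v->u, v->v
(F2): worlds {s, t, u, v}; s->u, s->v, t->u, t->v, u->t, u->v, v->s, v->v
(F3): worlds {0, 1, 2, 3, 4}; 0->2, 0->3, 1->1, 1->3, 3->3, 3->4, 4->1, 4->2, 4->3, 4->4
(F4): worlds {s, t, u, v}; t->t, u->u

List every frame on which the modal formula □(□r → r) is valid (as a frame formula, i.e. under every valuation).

This is the axiom for shift-reflexivity; its first-order frame correspondent is ∀x ∀y (Rxy → Ryy).
(F1): fails — Rts but not Rss.
(F2): fails — Rut but not Rtt.
(F3): fails — R02 but not R22.
(F4): condition met.

(F4)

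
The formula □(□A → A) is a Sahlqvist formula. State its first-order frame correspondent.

shift-reflexivity

This schema is the T□ axiom.
Its frame correspondent is shift-reflexivity — ∀x ∀y (Rxy → Ryy).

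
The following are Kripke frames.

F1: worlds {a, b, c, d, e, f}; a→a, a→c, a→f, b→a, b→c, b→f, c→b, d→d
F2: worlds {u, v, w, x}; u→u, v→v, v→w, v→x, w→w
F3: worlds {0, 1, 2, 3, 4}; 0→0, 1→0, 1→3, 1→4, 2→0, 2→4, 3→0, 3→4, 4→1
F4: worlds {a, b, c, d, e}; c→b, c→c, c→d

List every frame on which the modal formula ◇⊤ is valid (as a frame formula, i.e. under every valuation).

Frame correspondent (Sahlqvist): ∀x ∃y Rxy — i.e. seriality.
F1: fails — world e has no successor.
F2: fails — world x has no successor.
F3: condition met.
F4: fails — world a has no successor.
Valid on: F3.

F3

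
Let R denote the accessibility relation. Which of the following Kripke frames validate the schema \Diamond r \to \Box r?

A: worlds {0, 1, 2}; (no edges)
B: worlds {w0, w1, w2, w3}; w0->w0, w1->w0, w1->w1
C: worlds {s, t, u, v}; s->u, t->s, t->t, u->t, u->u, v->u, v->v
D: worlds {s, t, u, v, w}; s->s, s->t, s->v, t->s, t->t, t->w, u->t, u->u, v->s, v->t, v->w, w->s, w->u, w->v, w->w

A

Frame correspondent (Sahlqvist): \forall x \forall y \forall z (Rxy \wedge Rxz \to y = z) — i.e. partial functionality.
A: holds.
B: fails — w1 sees both w0 and w1.
C: fails — t sees both s and t.
D: fails — s sees both s and t.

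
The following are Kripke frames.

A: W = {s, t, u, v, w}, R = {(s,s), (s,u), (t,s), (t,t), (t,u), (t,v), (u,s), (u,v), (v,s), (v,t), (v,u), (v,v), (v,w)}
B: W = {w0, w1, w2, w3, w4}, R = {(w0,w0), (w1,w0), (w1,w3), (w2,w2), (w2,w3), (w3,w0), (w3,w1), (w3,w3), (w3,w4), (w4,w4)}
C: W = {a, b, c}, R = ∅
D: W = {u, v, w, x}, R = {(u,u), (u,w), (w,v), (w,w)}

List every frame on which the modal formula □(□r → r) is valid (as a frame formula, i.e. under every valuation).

C

Frame correspondent (Sahlqvist): ∀x ∀y (Rxy → Ryy) — i.e. shift-reflexivity.
A: fails — Rvw but not Rww.
B: fails — Rw3w1 but not Rw1w1.
C: satisfies the condition.
D: fails — Rwv but not Rvv.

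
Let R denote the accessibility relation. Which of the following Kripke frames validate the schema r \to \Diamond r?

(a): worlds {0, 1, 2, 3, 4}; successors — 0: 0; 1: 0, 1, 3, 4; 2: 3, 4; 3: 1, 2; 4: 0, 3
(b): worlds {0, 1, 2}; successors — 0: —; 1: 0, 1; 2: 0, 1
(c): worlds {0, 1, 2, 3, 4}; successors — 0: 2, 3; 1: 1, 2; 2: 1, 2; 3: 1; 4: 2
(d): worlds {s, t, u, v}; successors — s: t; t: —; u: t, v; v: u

none

The schema corresponds to reflexivity: \forall x Rxx.
(a): fails — world 2 does not see itself.
(b): fails — world 0 does not see itself.
(c): fails — world 0 does not see itself.
(d): fails — world s does not see itself.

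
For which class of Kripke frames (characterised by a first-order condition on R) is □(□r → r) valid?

shift-reflexivity: ∀x ∀y (Rxy → Ryy)

Suppose □(□r→r) is valid. Take Rxy and set V(r)={w : Ryw}. Then at y, □r holds; since □(□r→r) at x, □r→r at y, so r at y, i.e. Ryy.
Conversely, on a frame with shift-reflexivity the schema holds at every world under every valuation.
So the correspondent is shift-reflexivity.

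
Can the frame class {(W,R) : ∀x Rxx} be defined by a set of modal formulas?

Yes — defined by □p → p

The condition is reflexivity. A defining modal formula is □p → p.
Suppose □p→p is valid. At any x set V(p)={w : Rxw}. Then □p holds at x, so p holds at x, i.e. Rxx.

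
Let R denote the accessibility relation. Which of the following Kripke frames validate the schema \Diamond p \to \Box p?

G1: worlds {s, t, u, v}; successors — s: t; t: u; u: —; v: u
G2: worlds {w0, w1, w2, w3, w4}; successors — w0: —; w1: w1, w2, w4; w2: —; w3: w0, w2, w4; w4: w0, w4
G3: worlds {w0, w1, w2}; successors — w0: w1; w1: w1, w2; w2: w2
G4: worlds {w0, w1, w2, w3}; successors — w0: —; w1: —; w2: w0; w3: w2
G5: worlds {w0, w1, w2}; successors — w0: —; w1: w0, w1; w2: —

Frame correspondent (Sahlqvist): \forall x \forall y \forall z (Rxy \wedge Rxz \to y = z) — i.e. partial functionality.
G1: satisfies the condition.
G2: fails — w1 sees both w1 and w2.
G3: fails — w1 sees both w1 and w2.
G4: satisfies the condition.
G5: fails — w1 sees both w0 and w1.

G1, G4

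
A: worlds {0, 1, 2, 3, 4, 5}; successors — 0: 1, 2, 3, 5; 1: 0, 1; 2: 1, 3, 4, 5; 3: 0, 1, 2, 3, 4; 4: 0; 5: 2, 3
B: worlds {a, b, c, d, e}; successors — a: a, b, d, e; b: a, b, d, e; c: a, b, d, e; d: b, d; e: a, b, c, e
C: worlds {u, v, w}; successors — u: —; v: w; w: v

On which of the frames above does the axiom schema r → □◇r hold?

C

The schema corresponds to symmetry: ∀x ∀y (Rxy → Ryx).
A: fails — R34 but not R43.
B: fails — Rcd but not Rdc.
C: condition met.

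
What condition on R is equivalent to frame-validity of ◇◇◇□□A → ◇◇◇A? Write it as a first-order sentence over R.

This is a Sahlqvist (Geach-type) schema ◇^3□^2A → □^0◇^3A.
Minimal-valuation argument: fix x; take any y with xR^3y and any z with xR^0z. Set V(A) to the set of worlds R-reachable from y in exactly 2 steps. Then □^2A holds at y, so the antecedent holds at x; validity forces ◇^3A at z, giving a w with zR^3w and yR^2w.
First-order correspondent: ∀x ∀y (xR³y → ∃w (yR²w ∧ xR³w)).

∀x ∀y (xR³y → ∃w (yR²w ∧ xR³w))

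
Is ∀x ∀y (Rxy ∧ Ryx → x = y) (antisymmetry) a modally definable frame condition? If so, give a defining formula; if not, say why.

Modal frame validity is preserved under surjective bounded morphisms.
The 8-cycle (worlds s,t,u,v,w,x,y,z with s→t→u→v→w→x→y→z→s) is antisymmetric. Sending even-indexed worlds to • and odd-indexed worlds to ∘ is a surjective bounded morphism onto the two-world frame with •↔∘, which is not antisymmetric.
Hence antisymmetry is not modally definable.

No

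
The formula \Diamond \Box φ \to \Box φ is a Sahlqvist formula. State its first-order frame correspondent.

Replacing φ by ¬φ and contraposing gives the equivalent schema ◇φ → □◇φ.
Suppose ◇φ→□◇φ is valid. Take Rxy, Rxz and set V(φ)={y}. Then ◇φ at x, so □◇φ at x, so ◇φ at z, so some w with Rzw has φ; w=y, i.e. Rzy. By symmetry of the argument, Ryz.

the Euclidean property: \forall x \forall y \forall z (Rxy \wedge Rxz \to Ryz)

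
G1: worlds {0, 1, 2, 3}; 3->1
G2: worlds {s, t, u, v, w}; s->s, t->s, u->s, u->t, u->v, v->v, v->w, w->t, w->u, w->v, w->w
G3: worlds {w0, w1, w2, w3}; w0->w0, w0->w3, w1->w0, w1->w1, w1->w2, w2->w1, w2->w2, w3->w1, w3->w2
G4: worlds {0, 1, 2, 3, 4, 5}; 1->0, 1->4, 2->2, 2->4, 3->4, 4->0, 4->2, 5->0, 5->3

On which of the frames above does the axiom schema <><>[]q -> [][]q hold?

This is the axiom for a generalized confluence (Geach) condition; its first-order frame correspondent is forall x forall y forall z ((x R^2 y & x R^2 z) -> exists w (yRw & z = w)).
G1: ✓.
G2: fails — uR²s, uR²v but no w* with sRw* and v=w*.
G3: fails — w0R²w0, w0R²w1 but no w with w0Rw and w1=w.
G4: fails — 1R²0, 1R²0 but no w with 0Rw and 0=w.
Valid on: G1.

G1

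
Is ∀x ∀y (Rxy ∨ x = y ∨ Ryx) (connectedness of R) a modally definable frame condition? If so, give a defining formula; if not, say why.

No

Any modally definable frame class is closed under disjoint unions.
Take 3 disjoint single-world reflexive frames: each is trivially connected, but their disjoint union has 3 worlds with no edge between distinct components, so it is not connected.
Hence connectedness of R is not modally definable.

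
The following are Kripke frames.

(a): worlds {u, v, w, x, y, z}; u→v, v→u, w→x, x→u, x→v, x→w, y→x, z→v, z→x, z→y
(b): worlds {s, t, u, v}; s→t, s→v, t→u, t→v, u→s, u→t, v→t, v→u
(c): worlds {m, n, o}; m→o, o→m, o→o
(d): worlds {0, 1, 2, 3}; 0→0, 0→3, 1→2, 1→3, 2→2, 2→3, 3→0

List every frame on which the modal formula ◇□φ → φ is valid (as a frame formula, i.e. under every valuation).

Frame correspondent (Sahlqvist): ∀x ∀y (Rxy → Ryx) — i.e. symmetry.
(a): fails — Ryx but not Rxy.
(b): fails — Rus but not Rsu.
(c): condition met.
(d): fails — R12 but not R21.

(c)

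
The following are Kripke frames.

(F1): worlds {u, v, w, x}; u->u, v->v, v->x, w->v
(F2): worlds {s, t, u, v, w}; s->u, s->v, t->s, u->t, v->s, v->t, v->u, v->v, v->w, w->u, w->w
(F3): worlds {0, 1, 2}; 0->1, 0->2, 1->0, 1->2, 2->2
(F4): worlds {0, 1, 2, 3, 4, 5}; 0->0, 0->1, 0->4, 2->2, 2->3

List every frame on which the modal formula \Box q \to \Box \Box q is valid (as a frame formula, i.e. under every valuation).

Frame correspondent (Sahlqvist): \forall x \forall y \forall z (Rxy \wedge Ryz \to Rxz) — i.e. transitivity.
(F1): fails — Rwv and Rvx but not Rwx.
(F2): fails — Rwu and Rut but not Rwt.
(F3): fails — R10 and R01 but not R11.
(F4): holds.
Valid on: (F4).

(F4)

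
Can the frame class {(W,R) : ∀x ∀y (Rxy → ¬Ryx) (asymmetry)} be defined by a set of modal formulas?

No

If a class were modally definable it would be closed under surjective bounded morphisms (Goldblatt–Thomason).
The 5-cycle (worlds 0,1,2,3,4 with 0→1→2→3→4→0) is asymmetric. Mapping every world to a single reflexive point • is a surjective bounded morphism, and the reflexive point is not asymmetric (R•• but asymmetry requires ¬R••).
So the class is not modally definable.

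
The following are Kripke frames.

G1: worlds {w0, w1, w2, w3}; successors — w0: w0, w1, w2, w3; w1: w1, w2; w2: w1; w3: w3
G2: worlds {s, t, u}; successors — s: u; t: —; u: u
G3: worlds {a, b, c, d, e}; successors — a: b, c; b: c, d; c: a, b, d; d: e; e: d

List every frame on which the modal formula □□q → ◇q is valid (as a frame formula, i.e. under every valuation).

This is the axiom for a generalized confluence (Geach) condition; its first-order frame correspondent is ∀x ∃w (xR²w ∧ xRw).
G1: satisfies the condition.
G2: fails — at t but no w with tR²w and tRw.
G3: fails — at d but no w with dR²w and dRw.
Valid on: G1.

G1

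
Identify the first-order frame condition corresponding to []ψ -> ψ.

Suppose □ψ→ψ is valid. At any x set V(ψ)={w : Rxw}. Then □ψ holds at x, so ψ holds at x, i.e. Rxx.

Reflexivity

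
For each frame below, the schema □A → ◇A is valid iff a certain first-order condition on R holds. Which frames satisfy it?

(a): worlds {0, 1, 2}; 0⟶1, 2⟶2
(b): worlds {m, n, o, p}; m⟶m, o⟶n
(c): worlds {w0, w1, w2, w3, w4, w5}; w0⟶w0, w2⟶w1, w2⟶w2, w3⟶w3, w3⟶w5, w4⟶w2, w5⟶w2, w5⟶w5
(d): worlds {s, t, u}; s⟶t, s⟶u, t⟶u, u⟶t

(d)

The schema corresponds to seriality: ∀x ∃y Rxy.
(a): fails — world 1 has no successor.
(b): fails — world n has no successor.
(c): fails — world w1 has no successor.
(d): satisfies the condition.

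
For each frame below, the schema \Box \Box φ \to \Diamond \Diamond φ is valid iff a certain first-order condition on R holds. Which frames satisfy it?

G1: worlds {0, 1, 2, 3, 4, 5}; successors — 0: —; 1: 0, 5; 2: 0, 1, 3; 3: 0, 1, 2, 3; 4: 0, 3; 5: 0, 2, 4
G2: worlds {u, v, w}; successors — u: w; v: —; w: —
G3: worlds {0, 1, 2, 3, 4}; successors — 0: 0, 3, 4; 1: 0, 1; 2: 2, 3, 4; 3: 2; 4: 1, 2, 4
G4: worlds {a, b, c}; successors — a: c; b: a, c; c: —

G3

This is the axiom for a generalized confluence (Geach) condition; its first-order frame correspondent is \forall x \exists w (x R^2 w \wedge x R^2 w).
G1: fails — at 0 but no w with 0R²w and 0R²w.
G2: fails — at u but no t with uR²t and uR²t.
G3: condition met.
G4: fails — at a but no w with aR²w and aR²w.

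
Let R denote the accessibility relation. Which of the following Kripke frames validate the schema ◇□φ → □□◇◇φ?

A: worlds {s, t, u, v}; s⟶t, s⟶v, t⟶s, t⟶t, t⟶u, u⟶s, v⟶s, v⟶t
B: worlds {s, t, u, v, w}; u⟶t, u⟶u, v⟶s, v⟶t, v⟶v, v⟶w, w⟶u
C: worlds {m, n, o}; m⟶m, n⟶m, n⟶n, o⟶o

C

Frame correspondent (Sahlqvist): ∀x ∀y ∀z ((xRy ∧ xR²z) → ∃w (yRw ∧ zR²w)) — i.e. a generalized confluence (Geach) condition.
A: fails — tRu, tR²u but no w with uRw and uR²w.
B: fails — uRt, uR²t but no w* with tRw* and tR²w*.
C: holds.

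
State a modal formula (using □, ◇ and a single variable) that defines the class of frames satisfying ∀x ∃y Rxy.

A defining formula is □q → ◇q (the D axiom).
Suppose □q→◇q is valid. At any x set V(q)=W. Then □q at x, so ◇q at x, so x has a successor.

□q → ◇q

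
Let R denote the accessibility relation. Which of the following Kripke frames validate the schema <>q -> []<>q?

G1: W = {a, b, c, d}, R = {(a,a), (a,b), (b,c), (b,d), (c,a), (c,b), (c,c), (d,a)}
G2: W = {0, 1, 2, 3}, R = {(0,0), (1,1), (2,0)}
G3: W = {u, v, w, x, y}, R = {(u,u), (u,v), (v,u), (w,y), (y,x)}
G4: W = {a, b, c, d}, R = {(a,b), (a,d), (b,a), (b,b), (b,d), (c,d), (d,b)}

The schema corresponds to the Euclidean property: forall x forall y forall z (Rxy & Rxz -> Ryz).
G1: fails — Rab and Rab but not Rbb.
G2: holds.
G3: fails — Ruv and Ruv but not Rvv.
G4: fails — Rad and Rad but not Rdd.

G2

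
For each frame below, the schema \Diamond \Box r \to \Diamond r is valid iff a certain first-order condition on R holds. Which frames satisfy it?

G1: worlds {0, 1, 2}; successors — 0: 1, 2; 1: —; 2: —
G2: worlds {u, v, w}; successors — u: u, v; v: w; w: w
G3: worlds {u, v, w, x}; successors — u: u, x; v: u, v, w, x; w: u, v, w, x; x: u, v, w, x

Frame correspondent (Sahlqvist): \forall x \forall y (xRy \to \exists w (yRw \wedge xRw)) — i.e. a generalized confluence (Geach) condition.
G1: fails — 0R1 but no w with 1Rw and 0Rw.
G2: fails — uRv but no t with vRt and uRt.
G3: ✓.

G3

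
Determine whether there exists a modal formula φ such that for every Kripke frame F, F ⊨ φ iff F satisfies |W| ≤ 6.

Any modally definable frame class is closed under disjoint unions.
Any modal formula valid on each of 7 disjoint one-world frames is valid on their disjoint union (validity is preserved under disjoint unions). Each one-world frame has |W|=1≤6, but the union has |W|=7.
So the class is not modally definable.

Not definable by any modal formula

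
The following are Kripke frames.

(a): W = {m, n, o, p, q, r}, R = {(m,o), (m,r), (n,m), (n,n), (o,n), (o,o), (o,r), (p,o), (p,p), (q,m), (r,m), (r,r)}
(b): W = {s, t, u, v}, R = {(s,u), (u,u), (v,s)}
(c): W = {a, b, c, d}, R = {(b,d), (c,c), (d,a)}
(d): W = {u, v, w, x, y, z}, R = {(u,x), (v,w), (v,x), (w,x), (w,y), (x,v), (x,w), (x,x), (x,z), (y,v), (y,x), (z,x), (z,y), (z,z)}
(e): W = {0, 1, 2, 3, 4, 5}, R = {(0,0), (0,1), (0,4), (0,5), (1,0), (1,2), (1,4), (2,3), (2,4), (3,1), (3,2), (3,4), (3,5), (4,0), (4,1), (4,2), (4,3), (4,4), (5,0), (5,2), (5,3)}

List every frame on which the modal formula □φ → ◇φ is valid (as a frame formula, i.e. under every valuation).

Frame correspondent (Sahlqvist): ∀x ∃y Rxy — i.e. seriality.
(a): ✓.
(b): fails — world t has no successor.
(c): fails — world a has no successor.
(d): ✓.
(e): ✓.
Valid on: (a), (d), (e).

(a), (d), (e)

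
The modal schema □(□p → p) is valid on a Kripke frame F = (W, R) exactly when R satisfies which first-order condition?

shift-reflexivity: ∀x ∀y (Rxy → Ryy)

This is the T□ axiom.
It corresponds to shift-reflexivity: ∀x ∀y (Rxy → Ryy).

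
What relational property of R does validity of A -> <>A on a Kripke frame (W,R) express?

This is a form of the T axiom.
Its frame correspondent is reflexivity — forall x Rxx.

reflexivity: forall x Rxx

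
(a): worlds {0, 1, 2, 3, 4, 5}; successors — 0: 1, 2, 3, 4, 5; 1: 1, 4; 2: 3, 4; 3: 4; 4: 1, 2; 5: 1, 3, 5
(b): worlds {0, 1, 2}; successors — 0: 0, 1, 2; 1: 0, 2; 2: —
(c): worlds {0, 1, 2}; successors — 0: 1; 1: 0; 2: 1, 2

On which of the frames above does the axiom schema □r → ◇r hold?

(a), (c)

This is the axiom for seriality; its first-order frame correspondent is ∀x ∃y Rxy.
(a): satisfies the condition.
(b): fails — world 2 has no successor.
(c): satisfies the condition.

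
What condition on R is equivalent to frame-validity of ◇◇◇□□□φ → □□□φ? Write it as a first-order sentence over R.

∀x ∀y ∀z ((xR³y ∧ xR³z) → ∃w (yR³w ∧ z = w))

This is a Sahlqvist (Geach-type) schema ◇^3□^3φ → □^3◇^0φ.
Minimal-valuation argument: fix x; take any y with xR^3y and any z with xR^3z. Set V(φ) to the set of worlds R-reachable from y in exactly 3 steps. Then □^3φ holds at y, so the antecedent holds at x; validity forces ◇^0φ at z, giving a w with zR^0w and yR^3w.
First-order correspondent: ∀x ∀y ∀z ((xR³y ∧ xR³z) → ∃w (yR³w ∧ z = w)).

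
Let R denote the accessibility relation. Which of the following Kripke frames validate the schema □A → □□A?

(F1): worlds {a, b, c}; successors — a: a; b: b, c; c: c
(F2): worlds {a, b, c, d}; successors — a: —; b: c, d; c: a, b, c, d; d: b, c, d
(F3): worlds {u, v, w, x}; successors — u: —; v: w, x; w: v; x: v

This is the axiom for transitivity; its first-order frame correspondent is ∀x ∀y ∀z (Rxy ∧ Ryz → Rxz).
(F1): holds.
(F2): fails — Rbc and Rcb but not Rbb.
(F3): fails — Rvx and Rxv but not Rvv.
Valid on: (F1).

(F1)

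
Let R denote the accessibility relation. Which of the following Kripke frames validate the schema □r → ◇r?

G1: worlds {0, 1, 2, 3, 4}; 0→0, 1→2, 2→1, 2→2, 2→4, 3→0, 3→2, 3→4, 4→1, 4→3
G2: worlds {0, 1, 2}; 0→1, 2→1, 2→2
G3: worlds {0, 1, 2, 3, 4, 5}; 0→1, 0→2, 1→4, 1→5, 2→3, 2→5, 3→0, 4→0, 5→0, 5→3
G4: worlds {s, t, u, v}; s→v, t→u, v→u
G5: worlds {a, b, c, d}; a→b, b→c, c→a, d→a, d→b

This is the axiom for seriality; its first-order frame correspondent is ∀x ∃y Rxy.
G1: condition met.
G2: fails — world 1 has no successor.
G3: condition met.
G4: fails — world u has no successor.
G5: condition met.

G1, G3, G5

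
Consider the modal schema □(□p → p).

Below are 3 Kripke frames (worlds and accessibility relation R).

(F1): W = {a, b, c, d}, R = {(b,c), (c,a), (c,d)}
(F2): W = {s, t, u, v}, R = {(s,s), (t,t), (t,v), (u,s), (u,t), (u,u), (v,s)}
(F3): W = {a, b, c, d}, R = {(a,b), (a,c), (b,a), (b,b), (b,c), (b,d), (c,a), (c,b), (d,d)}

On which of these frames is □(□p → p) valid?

none

The schema corresponds to shift-reflexivity: ∀x ∀y (Rxy → Ryy).
(F1): fails — Rca but not Raa.
(F2): fails — Rtv but not Rvv.
(F3): fails — Rbc but not Rcc.
Valid on no frame.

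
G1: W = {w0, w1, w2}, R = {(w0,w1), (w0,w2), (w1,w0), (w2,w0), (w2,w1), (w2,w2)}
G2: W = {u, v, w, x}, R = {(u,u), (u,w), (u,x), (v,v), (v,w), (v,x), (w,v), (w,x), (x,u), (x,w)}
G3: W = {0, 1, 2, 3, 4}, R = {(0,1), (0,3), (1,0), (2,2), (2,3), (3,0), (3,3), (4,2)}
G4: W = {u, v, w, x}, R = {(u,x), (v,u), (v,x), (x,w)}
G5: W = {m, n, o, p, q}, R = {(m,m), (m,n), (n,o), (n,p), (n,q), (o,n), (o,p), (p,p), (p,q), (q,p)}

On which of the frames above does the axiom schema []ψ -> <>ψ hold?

G1, G2, G3, G5

The schema corresponds to seriality: forall x exists y Rxy.
G1: holds.
G2: holds.
G3: holds.
G4: fails — world w has no successor.
G5: holds.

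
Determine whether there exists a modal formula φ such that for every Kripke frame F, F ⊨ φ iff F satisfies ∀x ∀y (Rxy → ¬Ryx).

Not definable by any modal formula

Any modally definable frame class is closed under surjective bounded morphisms.
The 4-cycle (worlds w0,w1,w2,w3 with w0→w1→w2→w3→w0) is asymmetric. Mapping every world to a single reflexive point • is a surjective bounded morphism, and the reflexive point is not asymmetric (R•• but asymmetry requires ¬R••).
So no modal formula (or set of formulas) defines exactly the asymmetric frames.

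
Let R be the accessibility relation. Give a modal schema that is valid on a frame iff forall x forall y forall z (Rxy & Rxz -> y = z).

This is partial functionality; the standard corresponding axiom is CD: ◇p → □p.
Suppose ◇p→□p is valid. Take Rxy, Rxz and set V(p)={y}. Then ◇p at x, so □p at x, so p at z, i.e. z=y.

◇p → □p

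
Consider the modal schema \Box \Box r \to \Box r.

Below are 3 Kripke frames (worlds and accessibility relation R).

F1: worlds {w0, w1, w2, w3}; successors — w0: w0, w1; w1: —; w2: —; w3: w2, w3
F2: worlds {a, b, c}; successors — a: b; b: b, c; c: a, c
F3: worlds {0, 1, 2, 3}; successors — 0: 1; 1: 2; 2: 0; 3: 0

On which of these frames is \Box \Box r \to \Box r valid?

F1, F2

The schema corresponds to density: \forall x \forall y (Rxy \to \exists z (Rxz \wedge Rzy)).
F1: condition met.
F2: condition met.
F3: fails — R12 but no z with R1z and Rz2.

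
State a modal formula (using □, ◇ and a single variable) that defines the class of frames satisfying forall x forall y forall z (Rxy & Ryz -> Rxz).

□r → □□r

A defining formula is □r → □□r (the 4 axiom).
Suppose □r→□□r is valid. Take Rxy, Ryz and set V(r)={w : Rxw}. Then □r at x, so □□r at x, so □r at y, so r at z, i.e. Rxz.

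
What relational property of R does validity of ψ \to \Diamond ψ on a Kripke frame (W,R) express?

This is a form of the T axiom.
It corresponds to reflexivity: \forall x Rxx.

Reflexivity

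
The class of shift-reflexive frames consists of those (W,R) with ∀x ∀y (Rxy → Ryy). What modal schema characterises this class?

This is shift-reflexivity; the standard corresponding axiom is T□: □(□p → p).
Suppose □(□p→p) is valid. Take Rxy and set V(p)={w : Ryw}. Then at y, □p holds; since □(□p→p) at x, □p→p at y, so p at y, i.e. Ryy.

□(□p → p)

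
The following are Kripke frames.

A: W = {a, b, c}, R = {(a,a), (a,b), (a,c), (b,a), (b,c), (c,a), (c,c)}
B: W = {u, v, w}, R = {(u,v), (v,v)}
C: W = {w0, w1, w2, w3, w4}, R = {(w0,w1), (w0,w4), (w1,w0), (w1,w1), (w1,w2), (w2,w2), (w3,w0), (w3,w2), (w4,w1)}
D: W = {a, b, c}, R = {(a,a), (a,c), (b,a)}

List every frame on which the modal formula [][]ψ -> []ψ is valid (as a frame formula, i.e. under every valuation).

A, B, D

The schema corresponds to density: forall x forall y (Rxy -> exists z (Rxz & Rzy)).
A: condition met.
B: condition met.
C: fails — Rw0w4 but no z with Rw0z and Rzw4.
D: condition met.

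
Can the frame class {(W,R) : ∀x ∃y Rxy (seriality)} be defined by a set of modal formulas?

Yes, by □p → ◇p

This is a Sahlqvist condition; the D axiom □p → ◇p defines it.
Suppose □p→◇p is valid. At any x set V(p)=W. Then □p at x, so ◇p at x, so x has a successor.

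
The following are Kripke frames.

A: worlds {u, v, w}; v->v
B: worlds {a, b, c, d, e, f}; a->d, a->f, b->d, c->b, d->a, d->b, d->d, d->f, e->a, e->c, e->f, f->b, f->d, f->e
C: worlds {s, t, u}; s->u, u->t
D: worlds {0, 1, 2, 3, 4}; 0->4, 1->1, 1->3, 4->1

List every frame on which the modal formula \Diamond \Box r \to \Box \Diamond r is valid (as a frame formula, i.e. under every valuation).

A

The schema corresponds to convergence: \forall x \forall y \forall z (Rxy \wedge Rxz \to \exists w (Ryw \wedge Rzw)).
A: holds.
B: fails — Rea and Rec but a and c have no common successor.
C: fails — Rut and Rut but t and t have no common successor.
D: fails — R11 and R13 but 1 and 3 have no common successor.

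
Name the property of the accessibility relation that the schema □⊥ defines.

□⊥ is valid iff no world has any successor (otherwise □⊥ fails at any world with one).
Conversely, any frame satisfying ∀x ∀y ¬Rxy validates the schema.
Frame condition: ∀x ∀y ¬Rxy.

Emptiness of R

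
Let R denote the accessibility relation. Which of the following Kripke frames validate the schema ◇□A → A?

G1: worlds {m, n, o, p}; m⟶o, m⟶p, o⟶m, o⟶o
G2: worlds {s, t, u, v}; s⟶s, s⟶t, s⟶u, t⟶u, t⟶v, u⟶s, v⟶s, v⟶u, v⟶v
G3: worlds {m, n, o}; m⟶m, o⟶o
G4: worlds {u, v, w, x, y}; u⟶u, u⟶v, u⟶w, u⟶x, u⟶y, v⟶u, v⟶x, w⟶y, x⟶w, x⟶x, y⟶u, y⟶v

The schema corresponds to symmetry: ∀x ∀y (Rxy → Ryx).
G1: fails — Rmp but not Rpm.
G2: fails — Rtv but not Rvt.
G3: ✓.
G4: fails — Rxw but not Rwx.

G3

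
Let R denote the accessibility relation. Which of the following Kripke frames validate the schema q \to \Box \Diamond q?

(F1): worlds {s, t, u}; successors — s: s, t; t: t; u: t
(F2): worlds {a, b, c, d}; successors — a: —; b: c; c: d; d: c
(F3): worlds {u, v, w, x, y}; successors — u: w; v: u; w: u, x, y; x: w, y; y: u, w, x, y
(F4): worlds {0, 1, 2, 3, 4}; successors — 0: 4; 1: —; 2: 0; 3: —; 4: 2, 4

The schema corresponds to symmetry: \forall x \forall y (Rxy \to Ryx).
(F1): fails — Rut but not Rtu.
(F2): fails — Rbc but not Rcb.
(F3): fails — Rvu but not Ruv.
(F4): fails — R42 but not R24.

none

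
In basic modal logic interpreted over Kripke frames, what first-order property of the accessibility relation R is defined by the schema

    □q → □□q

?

transitivity

Suppose □q→□□q is valid. Take Rxy, Ryz and set V(q)={w : Rxw}. Then □q at x, so □□q at x, so □q at y, so q at z, i.e. Rxz.
Conversely, on a frame with transitivity the schema holds at every world under every valuation.
So the correspondent is transitivity.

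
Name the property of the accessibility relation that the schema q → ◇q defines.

This is frame-equivalent to □q → q (substitute ¬q for q and contrapose).
Suppose □q→q is valid. At any x set V(q)={w : Rxw}. Then □q holds at x, so q holds at x, i.e. Rxx.

reflexivity: ∀x Rxx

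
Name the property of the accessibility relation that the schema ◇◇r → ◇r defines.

Transitivity

This is frame-equivalent to □r → □□r (substitute ¬r for r and contrapose).
Suppose □r→□□r is valid. Take Rxy, Ryz and set V(r)={w : Rxw}. Then □r at x, so □□r at x, so □r at y, so r at z, i.e. Rxz.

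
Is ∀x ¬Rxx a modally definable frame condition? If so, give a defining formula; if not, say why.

No

Any modally definable frame class is closed under surjective bounded morphisms.
The 5-cycle (worlds s,t,u,v,w with s→t→u→v→w→s) is irreflexive, and the map sending every world to a single reflexive point • is a surjective bounded morphism (forth: every edge maps to (•,•); back: every world has a successor). So any modal formula valid on the 5-cycle is also valid on the reflexive point, which is not irreflexive.
Hence irreflexivity is not modally definable.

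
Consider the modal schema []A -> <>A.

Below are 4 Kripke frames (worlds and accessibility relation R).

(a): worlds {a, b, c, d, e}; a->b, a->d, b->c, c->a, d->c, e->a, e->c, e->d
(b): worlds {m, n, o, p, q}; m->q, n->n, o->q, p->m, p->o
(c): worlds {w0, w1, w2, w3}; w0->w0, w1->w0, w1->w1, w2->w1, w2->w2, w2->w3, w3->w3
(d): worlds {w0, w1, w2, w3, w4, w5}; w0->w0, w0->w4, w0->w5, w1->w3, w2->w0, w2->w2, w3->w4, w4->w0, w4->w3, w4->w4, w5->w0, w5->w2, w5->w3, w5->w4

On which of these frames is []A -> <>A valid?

(a), (c), (d)

Frame correspondent (Sahlqvist): forall x exists y Rxy — i.e. seriality.
(a): condition met.
(b): fails — world q has no successor.
(c): condition met.
(d): condition met.
Valid on: (a), (c), (d).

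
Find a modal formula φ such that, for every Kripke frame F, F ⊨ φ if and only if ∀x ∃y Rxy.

This is seriality; the standard corresponding axiom is D: □r → ◇r.
Suppose □r→◇r is valid. At any x set V(r)=W. Then □r at x, so ◇r at x, so x has a successor.

□r → ◇r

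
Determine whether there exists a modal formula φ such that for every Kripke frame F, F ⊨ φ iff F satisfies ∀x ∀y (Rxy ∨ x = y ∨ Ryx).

No

Any modally definable frame class is closed under disjoint unions.
Take 2 disjoint single-world reflexive frames: each is trivially connected, but their disjoint union has 2 worlds with no edge between distinct components, so it is not connected.
So no modal formula (or set of formulas) defines exactly the connected frames.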